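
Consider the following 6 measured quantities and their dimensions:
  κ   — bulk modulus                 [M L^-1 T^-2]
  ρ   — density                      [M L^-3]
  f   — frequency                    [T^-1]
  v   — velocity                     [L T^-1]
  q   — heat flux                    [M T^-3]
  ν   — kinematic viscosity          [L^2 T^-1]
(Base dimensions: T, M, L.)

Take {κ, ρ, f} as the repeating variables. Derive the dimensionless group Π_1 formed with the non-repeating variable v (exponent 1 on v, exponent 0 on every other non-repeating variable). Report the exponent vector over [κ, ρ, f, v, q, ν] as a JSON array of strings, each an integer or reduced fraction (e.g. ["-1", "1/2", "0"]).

["-1/2", "1/2", "0", "1", "0", "0"]

Write exponents as rows T,M,L / cols κ,ρ,f,v,q,ν:
  T: [-2  0 -1 -1 -3 -1]
  M: [ 1  1  0  0  1  0]
  L: [-1 -3  0  1  0  2]
Echelon form has 3 nonzero rows (pivots: κ,ρ,f)
Pivot set = {κ,ρ,f}, free = {v,q,ν}
RREF:
  r0: [   1    0    0  1/2  3/2    1]
  r1: [   0    1    0 -1/2 -1/2   -1]
  r2: [   0    0    1    0    0   -1]
Fix exponent of v at 1, q at 0, ν at 0; solve each RREF row for its pivot's exponent:
  r0: exp(κ) + (1/2)·1 = 0 ⇒ exp(κ) = -1/2
  r1: exp(ρ) + (-1/2)·1 = 0 ⇒ exp(ρ) = 1/2
  r2: exp(f) + (0)·1 = 0 ⇒ exp(f) = 0
Π_1 = κ^(-1/2) · ρ^(1/2) · v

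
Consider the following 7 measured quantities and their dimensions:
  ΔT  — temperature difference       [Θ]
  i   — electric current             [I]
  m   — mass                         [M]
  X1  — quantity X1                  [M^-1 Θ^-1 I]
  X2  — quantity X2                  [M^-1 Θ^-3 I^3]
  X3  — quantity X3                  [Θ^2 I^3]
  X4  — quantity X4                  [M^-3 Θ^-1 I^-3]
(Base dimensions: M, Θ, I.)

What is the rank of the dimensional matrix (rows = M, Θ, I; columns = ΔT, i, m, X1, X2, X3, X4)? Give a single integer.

3

Dimensional matrix (M×Θ×I by ΔT×i×m×X1×X2×X3×X4):
  M: [ 0  0  1 -1 -1  0 -3]
  Θ: [ 1  0  0 -1 -3  2 -1]
  I: [ 0  1  0  1  3  3 -3]
Echelon form has 3 nonzero rows (pivots: ΔT,i,m)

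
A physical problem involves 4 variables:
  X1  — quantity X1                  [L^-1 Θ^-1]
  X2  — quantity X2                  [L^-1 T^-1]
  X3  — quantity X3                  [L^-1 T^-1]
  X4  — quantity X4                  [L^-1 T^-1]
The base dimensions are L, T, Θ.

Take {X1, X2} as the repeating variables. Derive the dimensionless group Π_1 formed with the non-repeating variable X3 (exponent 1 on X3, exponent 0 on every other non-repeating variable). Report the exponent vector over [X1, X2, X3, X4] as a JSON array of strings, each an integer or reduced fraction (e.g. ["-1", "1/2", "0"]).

Exponent matrix [L,T,Θ] × [X1,X2,X3,X4]:
  L: [-1 -1 -1 -1]
  T: [ 0 -1 -1 -1]
  Θ: [-1  0  0  0]
RREF → pivots at {X1,X2} ⇒ r = 2
Pivot set = {X1,X2}, free = {X3,X4}
RREF:
  r0: [   1    0    0    0]
  r1: [   0    1    1    1]
  r2: [   0    0    0    0]
Fix exponent of X3 at 1, X4 at 0; solve each RREF row for its pivot's exponent:
  r0: exp(X1) + (0)·1 = 0 ⇒ exp(X1) = 0
  r1: exp(X2) + (1)·1 = 0 ⇒ exp(X2) = -1
Π_1 = X2^-1 · X3

["0", "-1", "1", "0"]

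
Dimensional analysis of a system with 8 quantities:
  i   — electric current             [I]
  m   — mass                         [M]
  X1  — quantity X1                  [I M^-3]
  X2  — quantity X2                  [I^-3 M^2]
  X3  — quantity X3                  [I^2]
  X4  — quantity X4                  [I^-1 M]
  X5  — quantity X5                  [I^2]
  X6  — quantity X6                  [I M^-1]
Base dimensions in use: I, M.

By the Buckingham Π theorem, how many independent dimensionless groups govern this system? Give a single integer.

6

Write exponents as rows I,M / cols i,m,X1,X2,X3,X4,X5,X6:
  I: [ 1  0  1 -3  2 -1  2  1]
  M: [ 0  1 -3  2  0  1  0 -1]
RREF → pivots at {i,m} ⇒ r = 2
8 vars − rank 2 = 6 Π groups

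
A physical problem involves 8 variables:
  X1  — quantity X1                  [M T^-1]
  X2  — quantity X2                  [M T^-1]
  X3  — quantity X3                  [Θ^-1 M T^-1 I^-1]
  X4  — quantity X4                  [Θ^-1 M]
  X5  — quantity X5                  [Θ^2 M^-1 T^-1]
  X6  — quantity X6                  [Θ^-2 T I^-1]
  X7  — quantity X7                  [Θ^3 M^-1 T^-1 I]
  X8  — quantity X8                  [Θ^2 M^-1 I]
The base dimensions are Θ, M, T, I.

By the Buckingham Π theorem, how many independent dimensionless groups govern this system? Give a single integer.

Write exponents as rows Θ,M,T,I / cols X1,X2,X3,X4,X5,X6,X7,X8:
  Θ: [ 0  0 -1 -1  2 -2  3  2]
  M: [ 1  1  1  1 -1  0 -1 -1]
  T: [-1 -1 -1  0 -1  1 -1  0]
  I: [ 0  0 -1  0  0 -1  1  1]
RREF → pivots at {X1,X3,X4} ⇒ r = 3
n=8, r=3 ⇒ 5 dimensionless groups

5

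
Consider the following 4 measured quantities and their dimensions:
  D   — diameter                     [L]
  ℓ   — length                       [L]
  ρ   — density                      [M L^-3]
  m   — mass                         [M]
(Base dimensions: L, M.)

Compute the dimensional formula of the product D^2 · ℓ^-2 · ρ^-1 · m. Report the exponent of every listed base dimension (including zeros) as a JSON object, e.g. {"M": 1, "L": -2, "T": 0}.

{"L": 3, "M": 0}

Exponent matrix [L,M] × [D,ℓ,ρ,m]:
  L: [ 1  1 -3  0]
  M: [ 0  0  1  1]
  [L]: (2)·1+(-2)·1+(-1)·-3+(1)·0 = 3
  [M]: (2)·0+(-2)·0+(-1)·1+(1)·1 = 0
⇒ L^3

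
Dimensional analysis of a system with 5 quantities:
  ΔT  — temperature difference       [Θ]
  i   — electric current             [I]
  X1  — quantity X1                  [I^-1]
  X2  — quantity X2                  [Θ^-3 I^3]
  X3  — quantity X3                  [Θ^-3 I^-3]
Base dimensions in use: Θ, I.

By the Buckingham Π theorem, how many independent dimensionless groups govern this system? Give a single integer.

Dimensional matrix (Θ×I by ΔT×i×X1×X2×X3):
  Θ: [ 1  0  0 -3 -3]
  I: [ 0  1 -1  3 -3]
Row reduction gives pivot columns ΔT,i; rank = 2
5 vars − rank 2 = 3 Π groups

3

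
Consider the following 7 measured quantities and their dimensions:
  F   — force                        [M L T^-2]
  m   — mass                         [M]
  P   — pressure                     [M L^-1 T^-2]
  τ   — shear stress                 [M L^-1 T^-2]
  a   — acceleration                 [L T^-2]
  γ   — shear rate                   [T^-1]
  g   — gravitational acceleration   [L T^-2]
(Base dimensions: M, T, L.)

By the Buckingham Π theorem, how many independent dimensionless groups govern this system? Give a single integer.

Exponent matrix [M,T,L] × [F,m,P,τ,a,γ,g]:
  M: [ 1  1  1  1  0  0  0]
  T: [-2  0 -2 -2 -2 -1 -2]
  L: [ 1  0 -1 -1  1  0  1]
Row reduction gives pivot columns F,m,P; rank = 3
7 vars − rank 3 = 4 Π groups

4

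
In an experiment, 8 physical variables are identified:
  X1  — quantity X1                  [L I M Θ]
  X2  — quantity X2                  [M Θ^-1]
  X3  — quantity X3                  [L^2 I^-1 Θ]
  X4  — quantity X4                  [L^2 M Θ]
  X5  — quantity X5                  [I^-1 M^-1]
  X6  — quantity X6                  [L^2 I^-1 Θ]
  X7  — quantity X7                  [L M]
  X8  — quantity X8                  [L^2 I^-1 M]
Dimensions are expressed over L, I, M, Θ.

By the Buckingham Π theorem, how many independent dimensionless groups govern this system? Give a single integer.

Dimensional matrix (L×I×M×Θ by X1×X2×X3×X4×X5×X6×X7×X8):
  L: [ 1  0  2  2  0  2  1  2]
  I: [ 1  0 -1  0 -1 -1  0 -1]
  M: [ 1  1  0  1 -1  0  1  1]
  Θ: [ 1 -1  1  1  0  1  0  0]
Echelon form has 3 nonzero rows (pivots: X1,X2,X3)
8 vars − rank 3 = 5 Π groups

5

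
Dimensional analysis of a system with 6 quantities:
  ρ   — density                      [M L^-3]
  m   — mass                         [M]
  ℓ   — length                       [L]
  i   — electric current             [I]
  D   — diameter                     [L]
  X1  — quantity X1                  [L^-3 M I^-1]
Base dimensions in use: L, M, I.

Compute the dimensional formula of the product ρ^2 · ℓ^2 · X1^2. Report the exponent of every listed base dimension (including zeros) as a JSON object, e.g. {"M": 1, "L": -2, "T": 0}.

Write exponents as rows L,M,I / cols ρ,m,ℓ,i,D,X1:
  L: [-3  0  1  0  1 -3]
  M: [ 1  1  0  0  0  1]
  I: [ 0  0  0  1  0 -1]
  [L]: (2)·-3+(2)·1+(2)·-3 = -10
  [M]: (2)·1+(2)·0+(2)·1 = 4
  [I]: (2)·0+(2)·0+(2)·-1 = -2
⇒ L^-10 M^4 I^-2

{"L": -10, "M": 4, "I": -2}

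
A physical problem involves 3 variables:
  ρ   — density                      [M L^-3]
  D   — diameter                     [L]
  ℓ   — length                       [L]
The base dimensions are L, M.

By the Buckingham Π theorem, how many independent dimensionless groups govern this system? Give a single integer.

1

Write exponents as rows L,M / cols ρ,D,ℓ:
  L: [-3  1  1]
  M: [ 1  0  0]
Row reduction gives pivot columns ρ,D; rank = 2
3 vars − rank 2 = 1 Π group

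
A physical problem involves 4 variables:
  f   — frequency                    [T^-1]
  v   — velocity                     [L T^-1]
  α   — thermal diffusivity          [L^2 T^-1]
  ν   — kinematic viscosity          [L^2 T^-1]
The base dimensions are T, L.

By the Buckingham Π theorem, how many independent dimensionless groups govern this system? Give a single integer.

2

Dimensional matrix (T×L by f×v×α×ν):
  T: [-1 -1 -1 -1]
  L: [ 0  1  2  2]
RREF → pivots at {f,v} ⇒ r = 2
n=4, r=2 ⇒ 2 dimensionless groups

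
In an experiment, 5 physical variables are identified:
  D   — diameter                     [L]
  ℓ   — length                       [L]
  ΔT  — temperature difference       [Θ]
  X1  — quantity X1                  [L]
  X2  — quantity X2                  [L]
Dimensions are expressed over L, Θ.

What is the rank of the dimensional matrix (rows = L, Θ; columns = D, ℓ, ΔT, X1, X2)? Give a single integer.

2

Write exponents as rows L,Θ / cols D,ℓ,ΔT,X1,X2:
  L: [ 1  1  0  1  1]
  Θ: [ 0  0  1  0  0]
RREF → pivots at {D,ΔT} ⇒ r = 2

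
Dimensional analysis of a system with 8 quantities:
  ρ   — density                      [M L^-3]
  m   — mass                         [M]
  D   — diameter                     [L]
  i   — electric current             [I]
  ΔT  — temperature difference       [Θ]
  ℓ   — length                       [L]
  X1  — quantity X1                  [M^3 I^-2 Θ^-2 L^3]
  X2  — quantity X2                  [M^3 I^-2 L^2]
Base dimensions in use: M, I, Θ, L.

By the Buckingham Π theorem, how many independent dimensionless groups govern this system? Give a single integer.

4

Exponent matrix [M,I,Θ,L] × [ρ,m,D,i,ΔT,ℓ,X1,X2]:
  M: [ 1  1  0  0  0  0  3  3]
  I: [ 0  0  0  1  0  0 -2 -2]
  Θ: [ 0  0  0  0  1  0 -2  0]
  L: [-3  0  1  0  0  1  3  2]
RREF → pivots at {ρ,m,i,ΔT} ⇒ r = 4
8 vars − rank 4 = 4 Π groups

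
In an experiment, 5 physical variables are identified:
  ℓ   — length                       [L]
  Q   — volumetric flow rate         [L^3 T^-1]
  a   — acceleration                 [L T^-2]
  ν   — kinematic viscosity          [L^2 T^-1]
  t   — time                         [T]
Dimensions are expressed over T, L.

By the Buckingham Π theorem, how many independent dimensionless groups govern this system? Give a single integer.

Dimensional matrix (T×L by ℓ×Q×a×ν×t):
  T: [ 0 -1 -2 -1  1]
  L: [ 1  3  1  2  0]
Echelon form has 2 nonzero rows (pivots: ℓ,Q)
Π count = n − r = 5 − 2 = 3

3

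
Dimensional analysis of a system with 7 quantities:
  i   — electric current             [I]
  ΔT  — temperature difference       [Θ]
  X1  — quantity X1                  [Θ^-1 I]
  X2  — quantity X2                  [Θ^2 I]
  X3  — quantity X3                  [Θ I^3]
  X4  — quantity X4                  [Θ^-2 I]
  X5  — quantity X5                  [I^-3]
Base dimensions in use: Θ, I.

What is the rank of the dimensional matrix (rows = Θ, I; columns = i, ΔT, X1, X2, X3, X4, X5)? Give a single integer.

2

Exponent matrix [Θ,I] × [i,ΔT,X1,X2,X3,X4,X5]:
  Θ: [ 0  1 -1  2  1 -2  0]
  I: [ 1  0  1  1  3  1 -3]
RREF → pivots at {i,ΔT} ⇒ r = 2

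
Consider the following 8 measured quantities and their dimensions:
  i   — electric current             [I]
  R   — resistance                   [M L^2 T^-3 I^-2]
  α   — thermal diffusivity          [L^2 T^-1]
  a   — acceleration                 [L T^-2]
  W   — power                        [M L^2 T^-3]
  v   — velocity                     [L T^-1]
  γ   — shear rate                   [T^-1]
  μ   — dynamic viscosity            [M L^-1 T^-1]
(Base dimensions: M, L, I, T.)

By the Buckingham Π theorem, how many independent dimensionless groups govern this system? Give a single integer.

Write exponents as rows M,L,I,T / cols i,R,α,a,W,v,γ,μ:
  M: [ 0  1  0  0  1  0  0  1]
  L: [ 0  2  2  1  2  1  0 -1]
  I: [ 1 -2  0  0  0  0  0  0]
  T: [ 0 -3 -1 -2 -3 -1 -1 -1]
Row reduction gives pivot columns i,R,α,a; rank = 4
Π count = n − r = 8 − 4 = 4

4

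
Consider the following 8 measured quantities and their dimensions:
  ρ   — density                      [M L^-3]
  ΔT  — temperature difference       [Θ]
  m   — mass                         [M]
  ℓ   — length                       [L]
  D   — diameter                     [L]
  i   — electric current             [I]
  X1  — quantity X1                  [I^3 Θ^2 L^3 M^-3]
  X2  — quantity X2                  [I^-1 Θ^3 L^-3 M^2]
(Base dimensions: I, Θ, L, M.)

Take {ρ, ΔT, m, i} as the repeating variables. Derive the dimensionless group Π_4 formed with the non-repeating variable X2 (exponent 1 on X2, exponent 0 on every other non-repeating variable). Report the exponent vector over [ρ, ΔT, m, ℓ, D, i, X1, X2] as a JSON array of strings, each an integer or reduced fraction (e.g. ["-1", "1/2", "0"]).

Write exponents as rows I,Θ,L,M / cols ρ,ΔT,m,ℓ,D,i,X1,X2:
  I: [ 0  0  0  0  0  1  3 -1]
  Θ: [ 0  1  0  0  0  0  2  3]
  L: [-3  0  0  1  1  0  3 -3]
  M: [ 1  0  1  0  0  0 -3  2]
Row reduction gives pivot columns ρ,ΔT,m,i; rank = 4
Repeat: ρ,ΔT,m,i; free: ℓ,D,X1,X2
RREF:
  r0: [   1    0    0 -1/3 -1/3    0   -1    1]
  r1: [   0    1    0    0    0    0    2    3]
  r2: [   0    0    1  1/3  1/3    0   -2    1]
  r3: [   0    0    0    0    0    1    3   -1]
Fix exponent of X2 at 1, ℓ at 0, D at 0, X1 at 0; solve each RREF row for its pivot's exponent:
  r0: exp(ρ) + (1)·1 = 0 ⇒ exp(ρ) = -1
  r1: exp(ΔT) + (3)·1 = 0 ⇒ exp(ΔT) = -3
  r2: exp(m) + (1)·1 = 0 ⇒ exp(m) = -1
  r3: exp(i) + (-1)·1 = 0 ⇒ exp(i) = 1
Π_4 = ρ^-1 · ΔT^-3 · m^-1 · i · X2

["-1", "-3", "-1", "0", "0", "1", "0", "1"]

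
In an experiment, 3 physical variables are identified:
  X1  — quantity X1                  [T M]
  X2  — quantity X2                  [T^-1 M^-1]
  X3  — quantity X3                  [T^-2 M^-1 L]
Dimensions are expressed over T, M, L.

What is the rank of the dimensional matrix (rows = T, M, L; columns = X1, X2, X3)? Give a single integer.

2

Dimensional matrix (T×M×L by X1×X2×X3):
  T: [ 1 -1 -2]
  M: [ 1 -1 -1]
  L: [ 0  0  1]
Row reduction gives pivot columns X1,X3; rank = 2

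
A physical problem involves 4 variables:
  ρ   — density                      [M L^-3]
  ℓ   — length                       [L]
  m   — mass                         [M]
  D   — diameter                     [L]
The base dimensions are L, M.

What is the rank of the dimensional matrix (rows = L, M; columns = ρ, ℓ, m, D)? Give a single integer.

Write exponents as rows L,M / cols ρ,ℓ,m,D:
  L: [-3  1  0  1]
  M: [ 1  0  1  0]
Row reduction gives pivot columns ρ,ℓ; rank = 2

2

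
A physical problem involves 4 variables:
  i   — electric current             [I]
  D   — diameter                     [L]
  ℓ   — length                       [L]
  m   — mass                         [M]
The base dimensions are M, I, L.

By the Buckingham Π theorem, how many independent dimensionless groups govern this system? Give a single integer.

Write exponents as rows M,I,L / cols i,D,ℓ,m:
  M: [ 0  0  0  1]
  I: [ 1  0  0  0]
  L: [ 0  1  1  0]
Echelon form has 3 nonzero rows (pivots: i,D,m)
n=4, r=3 ⇒ 1 dimensionless group

1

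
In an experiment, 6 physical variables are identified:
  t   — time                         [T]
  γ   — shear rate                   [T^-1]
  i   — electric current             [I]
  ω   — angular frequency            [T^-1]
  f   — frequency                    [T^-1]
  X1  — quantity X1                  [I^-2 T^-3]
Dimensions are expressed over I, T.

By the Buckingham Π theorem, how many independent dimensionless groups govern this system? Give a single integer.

Exponent matrix [I,T] × [t,γ,i,ω,f,X1]:
  I: [ 0  0  1  0  0 -2]
  T: [ 1 -1  0 -1 -1 -3]
RREF → pivots at {t,i} ⇒ r = 2
n=6, r=2 ⇒ 4 dimensionless groups

4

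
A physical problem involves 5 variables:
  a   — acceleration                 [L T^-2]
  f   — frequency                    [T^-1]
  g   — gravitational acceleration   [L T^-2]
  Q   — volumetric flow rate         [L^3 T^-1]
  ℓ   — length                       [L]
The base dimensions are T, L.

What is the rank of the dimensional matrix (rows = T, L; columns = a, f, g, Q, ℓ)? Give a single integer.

Dimensional matrix (T×L by a×f×g×Q×ℓ):
  T: [-2 -1 -2 -1  0]
  L: [ 1  0  1  3  1]
Echelon form has 2 nonzero rows (pivots: a,f)

2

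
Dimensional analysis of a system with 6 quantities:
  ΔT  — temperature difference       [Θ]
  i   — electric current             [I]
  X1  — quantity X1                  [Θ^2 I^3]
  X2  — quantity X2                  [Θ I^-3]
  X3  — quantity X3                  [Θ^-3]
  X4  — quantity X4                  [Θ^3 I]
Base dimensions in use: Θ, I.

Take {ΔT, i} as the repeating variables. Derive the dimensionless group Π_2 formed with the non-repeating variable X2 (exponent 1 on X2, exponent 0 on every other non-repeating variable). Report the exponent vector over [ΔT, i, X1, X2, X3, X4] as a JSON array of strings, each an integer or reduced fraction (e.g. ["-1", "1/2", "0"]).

["-1", "3", "0", "1", "0", "0"]

Dimensional matrix (Θ×I by ΔT×i×X1×X2×X3×X4):
  Θ: [ 1  0  2  1 -3  3]
  I: [ 0  1  3 -3  0  1]
Echelon form has 2 nonzero rows (pivots: ΔT,i)
Pivot set = {ΔT,i}, free = {X1,X2,X3,X4}
RREF:
  r0: [   1    0    2    1   -3    3]
  r1: [   0    1    3   -3    0    1]
Fix exponent of X2 at 1, X1 at 0, X3 at 0, X4 at 0; solve each RREF row for its pivot's exponent:
  r0: exp(ΔT) + (1)·1 = 0 ⇒ exp(ΔT) = -1
  r1: exp(i) + (-3)·1 = 0 ⇒ exp(i) = 3
Π_2 = ΔT^-1 · i^3 · X2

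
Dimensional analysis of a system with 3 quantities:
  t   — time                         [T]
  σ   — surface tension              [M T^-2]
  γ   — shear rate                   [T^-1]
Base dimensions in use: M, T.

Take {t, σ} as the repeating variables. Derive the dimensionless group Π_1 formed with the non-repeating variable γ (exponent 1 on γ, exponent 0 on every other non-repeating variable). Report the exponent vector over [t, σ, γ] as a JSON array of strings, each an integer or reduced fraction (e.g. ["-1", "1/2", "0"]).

Exponent matrix [M,T] × [t,σ,γ]:
  M: [ 0  1  0]
  T: [ 1 -2 -1]
Echelon form has 2 nonzero rows (pivots: t,σ)
Pivot set = {t,σ}, free = {γ}
RREF:
  r0: [   1    0   -1]
  r1: [   0    1    0]
Fix exponent of γ at 1; solve each RREF row for its pivot's exponent:
  r0: exp(t) + (-1)·1 = 0 ⇒ exp(t) = 1
  r1: exp(σ) + (0)·1 = 0 ⇒ exp(σ) = 0
Π_1 = t · γ

["1", "0", "1"]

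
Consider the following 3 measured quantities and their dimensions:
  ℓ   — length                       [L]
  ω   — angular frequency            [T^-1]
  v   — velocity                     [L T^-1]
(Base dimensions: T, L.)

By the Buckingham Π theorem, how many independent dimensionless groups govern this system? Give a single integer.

Exponent matrix [T,L] × [ℓ,ω,v]:
  T: [ 0 -1 -1]
  L: [ 1  0  1]
Row reduction gives pivot columns ℓ,ω; rank = 2
3 vars − rank 2 = 1 Π group

1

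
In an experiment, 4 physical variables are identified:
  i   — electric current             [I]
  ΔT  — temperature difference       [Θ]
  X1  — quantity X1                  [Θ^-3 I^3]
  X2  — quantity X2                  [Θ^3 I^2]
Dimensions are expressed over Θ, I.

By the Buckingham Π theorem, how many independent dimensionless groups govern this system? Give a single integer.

Write exponents as rows Θ,I / cols i,ΔT,X1,X2:
  Θ: [ 0  1 -3  3]
  I: [ 1  0  3  2]
Echelon form has 2 nonzero rows (pivots: i,ΔT)
n=4, r=2 ⇒ 2 dimensionless groups

2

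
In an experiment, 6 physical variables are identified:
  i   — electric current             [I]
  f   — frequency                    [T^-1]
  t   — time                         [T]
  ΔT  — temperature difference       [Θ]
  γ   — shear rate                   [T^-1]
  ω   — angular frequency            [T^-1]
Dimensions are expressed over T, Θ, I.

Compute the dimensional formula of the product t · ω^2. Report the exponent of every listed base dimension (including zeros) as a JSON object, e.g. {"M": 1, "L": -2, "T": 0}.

{"T": -1, "Θ": 0, "I": 0}

Exponent matrix [T,Θ,I] × [i,f,t,ΔT,γ,ω]:
  T: [ 0 -1  1  0 -1 -1]
  Θ: [ 0  0  0  1  0  0]
  I: [ 1  0  0  0  0  0]
  [T]: (1)·1+(2)·-1 = -1
  [Θ]: (1)·0+(2)·0 = 0
  [I]: (1)·0+(2)·0 = 0
⇒ T^-1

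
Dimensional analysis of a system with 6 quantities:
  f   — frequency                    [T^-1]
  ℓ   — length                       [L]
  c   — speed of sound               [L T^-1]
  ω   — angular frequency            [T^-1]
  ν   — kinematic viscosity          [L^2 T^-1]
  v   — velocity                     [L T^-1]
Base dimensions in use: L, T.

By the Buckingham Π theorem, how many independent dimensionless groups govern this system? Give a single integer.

Dimensional matrix (L×T by f×ℓ×c×ω×ν×v):
  L: [ 0  1  1  0  2  1]
  T: [-1  0 -1 -1 -1 -1]
RREF → pivots at {f,ℓ} ⇒ r = 2
n=6, r=2 ⇒ 4 dimensionless groups

4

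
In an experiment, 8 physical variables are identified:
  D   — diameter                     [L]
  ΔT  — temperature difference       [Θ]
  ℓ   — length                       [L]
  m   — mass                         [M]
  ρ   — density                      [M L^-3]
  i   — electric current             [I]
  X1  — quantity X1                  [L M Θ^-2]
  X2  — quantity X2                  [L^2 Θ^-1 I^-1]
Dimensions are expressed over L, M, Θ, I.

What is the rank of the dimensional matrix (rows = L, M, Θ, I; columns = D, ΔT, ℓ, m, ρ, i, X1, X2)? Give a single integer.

4

Dimensional matrix (L×M×Θ×I by D×ΔT×ℓ×m×ρ×i×X1×X2):
  L: [ 1  0  1  0 -3  0  1  2]
  M: [ 0  0  0  1  1  0  1  0]
  Θ: [ 0  1  0  0  0  0 -2 -1]
  I: [ 0  0  0  0  0  1  0 -1]
Row reduction gives pivot columns D,ΔT,m,i; rank = 4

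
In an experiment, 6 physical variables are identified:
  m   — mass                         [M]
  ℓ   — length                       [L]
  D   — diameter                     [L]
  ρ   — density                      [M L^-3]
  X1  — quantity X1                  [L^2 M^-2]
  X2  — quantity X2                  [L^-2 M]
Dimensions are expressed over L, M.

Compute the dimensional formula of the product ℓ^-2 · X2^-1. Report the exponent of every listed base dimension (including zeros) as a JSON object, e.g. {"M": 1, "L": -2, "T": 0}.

{"L": 0, "M": -1}

Dimensional matrix (L×M by m×ℓ×D×ρ×X1×X2):
  L: [ 0  1  1 -3  2 -2]
  M: [ 1  0  0  1 -2  1]
  [L]: (-2)·1+(-1)·-2 = 0
  [M]: (-2)·0+(-1)·1 = -1
⇒ M^-1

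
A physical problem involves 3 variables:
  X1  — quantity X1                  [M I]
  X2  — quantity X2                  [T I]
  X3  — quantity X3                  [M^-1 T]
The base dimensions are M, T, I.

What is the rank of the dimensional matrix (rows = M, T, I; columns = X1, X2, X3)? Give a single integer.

2

Dimensional matrix (M×T×I by X1×X2×X3):
  M: [ 1  0 -1]
  T: [ 0  1  1]
  I: [ 1  1  0]
RREF → pivots at {X1,X2} ⇒ r = 2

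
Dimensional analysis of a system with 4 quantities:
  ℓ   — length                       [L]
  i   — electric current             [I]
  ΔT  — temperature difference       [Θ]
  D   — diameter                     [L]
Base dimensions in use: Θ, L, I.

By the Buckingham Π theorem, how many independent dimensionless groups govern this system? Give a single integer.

1

Exponent matrix [Θ,L,I] × [ℓ,i,ΔT,D]:
  Θ: [ 0  0  1  0]
  L: [ 1  0  0  1]
  I: [ 0  1  0  0]
Row reduction gives pivot columns ℓ,i,ΔT; rank = 3
Π count = n − r = 4 − 3 = 1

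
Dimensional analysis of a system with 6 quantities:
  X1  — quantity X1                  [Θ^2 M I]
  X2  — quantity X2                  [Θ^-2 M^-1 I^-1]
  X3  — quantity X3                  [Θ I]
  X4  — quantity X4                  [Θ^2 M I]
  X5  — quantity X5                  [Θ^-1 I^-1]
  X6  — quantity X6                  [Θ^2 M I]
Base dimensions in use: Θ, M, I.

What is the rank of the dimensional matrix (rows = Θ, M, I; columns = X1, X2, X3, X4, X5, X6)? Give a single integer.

Write exponents as rows Θ,M,I / cols X1,X2,X3,X4,X5,X6:
  Θ: [ 2 -2  1  2 -1  2]
  M: [ 1 -1  0  1  0  1]
  I: [ 1 -1  1  1 -1  1]
RREF → pivots at {X1,X3} ⇒ r = 2

2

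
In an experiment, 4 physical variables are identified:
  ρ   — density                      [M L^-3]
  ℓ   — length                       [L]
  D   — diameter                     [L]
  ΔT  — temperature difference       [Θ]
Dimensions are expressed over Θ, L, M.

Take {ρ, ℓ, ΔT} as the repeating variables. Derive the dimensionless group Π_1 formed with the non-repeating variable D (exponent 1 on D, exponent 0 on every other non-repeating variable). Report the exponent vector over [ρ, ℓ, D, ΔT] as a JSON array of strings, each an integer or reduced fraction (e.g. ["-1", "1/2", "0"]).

["0", "-1", "1", "0"]

Exponent matrix [Θ,L,M] × [ρ,ℓ,D,ΔT]:
  Θ: [ 0  0  0  1]
  L: [-3  1  1  0]
  M: [ 1  0  0  0]
RREF → pivots at {ρ,ℓ,ΔT} ⇒ r = 3
Pivot set = {ρ,ℓ,ΔT}, free = {D}
RREF:
  r0: [   1    0    0    0]
  r1: [   0    1    1    0]
  r2: [   0    0    0    1]
Fix exponent of D at 1; solve each RREF row for its pivot's exponent:
  r0: exp(ρ) + (0)·1 = 0 ⇒ exp(ρ) = 0
  r1: exp(ℓ) + (1)·1 = 0 ⇒ exp(ℓ) = -1
  r2: exp(ΔT) + (0)·1 = 0 ⇒ exp(ΔT) = 0
Π_1 = ℓ^-1 · D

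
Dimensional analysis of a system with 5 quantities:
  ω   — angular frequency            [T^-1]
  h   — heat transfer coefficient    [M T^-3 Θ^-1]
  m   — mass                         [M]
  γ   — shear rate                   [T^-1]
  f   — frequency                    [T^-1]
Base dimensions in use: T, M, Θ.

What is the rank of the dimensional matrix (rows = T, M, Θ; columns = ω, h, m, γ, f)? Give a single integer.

3

Exponent matrix [T,M,Θ] × [ω,h,m,γ,f]:
  T: [-1 -3  0 -1 -1]
  M: [ 0  1  1  0  0]
  Θ: [ 0 -1  0  0  0]
Row reduction gives pivot columns ω,h,m; rank = 3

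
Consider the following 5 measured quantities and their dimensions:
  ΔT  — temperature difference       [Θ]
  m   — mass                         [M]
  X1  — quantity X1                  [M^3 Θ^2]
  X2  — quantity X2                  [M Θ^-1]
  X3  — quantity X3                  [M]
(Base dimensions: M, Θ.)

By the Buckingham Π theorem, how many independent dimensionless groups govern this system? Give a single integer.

Write exponents as rows M,Θ / cols ΔT,m,X1,X2,X3:
  M: [ 0  1  3  1  1]
  Θ: [ 1  0  2 -1  0]
Row reduction gives pivot columns ΔT,m; rank = 2
5 vars − rank 2 = 3 Π groups

3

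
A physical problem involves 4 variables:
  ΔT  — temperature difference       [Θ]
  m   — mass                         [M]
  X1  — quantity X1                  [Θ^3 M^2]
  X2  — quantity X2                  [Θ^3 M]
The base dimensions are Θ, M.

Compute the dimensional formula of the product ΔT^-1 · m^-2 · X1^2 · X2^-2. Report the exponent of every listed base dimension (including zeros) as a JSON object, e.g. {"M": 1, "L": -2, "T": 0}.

Exponent matrix [Θ,M] × [ΔT,m,X1,X2]:
  Θ: [ 1  0  3  3]
  M: [ 0  1  2  1]
  [Θ]: (-1)·1+(-2)·0+(2)·3+(-2)·3 = -1
  [M]: (-1)·0+(-2)·1+(2)·2+(-2)·1 = 0
⇒ Θ^-1

{"Θ": -1, "M": 0}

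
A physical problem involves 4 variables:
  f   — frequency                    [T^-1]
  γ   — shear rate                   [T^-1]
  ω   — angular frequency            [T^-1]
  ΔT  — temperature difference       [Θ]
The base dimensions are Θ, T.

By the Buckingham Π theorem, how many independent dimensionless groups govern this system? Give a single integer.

Exponent matrix [Θ,T] × [f,γ,ω,ΔT]:
  Θ: [ 0  0  0  1]
  T: [-1 -1 -1  0]
RREF → pivots at {f,ΔT} ⇒ r = 2
n=4, r=2 ⇒ 2 dimensionless groups

2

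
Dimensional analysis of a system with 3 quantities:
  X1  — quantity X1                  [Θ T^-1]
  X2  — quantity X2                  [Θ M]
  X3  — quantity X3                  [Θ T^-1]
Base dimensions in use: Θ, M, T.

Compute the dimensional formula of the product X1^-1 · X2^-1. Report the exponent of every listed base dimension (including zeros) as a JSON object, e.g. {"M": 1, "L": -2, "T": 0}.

{"Θ": -2, "M": -1, "T": 1}

Dimensional matrix (Θ×M×T by X1×X2×X3):
  Θ: [ 1  1  1]
  M: [ 0  1  0]
  T: [-1  0 -1]
  [Θ]: (-1)·1+(-1)·1 = -2
  [M]: (-1)·0+(-1)·1 = -1
  [T]: (-1)·-1+(-1)·0 = 1
⇒ Θ^-2 M^-1 T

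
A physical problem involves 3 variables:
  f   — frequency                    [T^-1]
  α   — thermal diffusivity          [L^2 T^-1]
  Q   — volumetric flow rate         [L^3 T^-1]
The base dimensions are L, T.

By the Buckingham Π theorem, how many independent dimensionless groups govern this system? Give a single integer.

1

Write exponents as rows L,T / cols f,α,Q:
  L: [ 0  2  3]
  T: [-1 -1 -1]
Row reduction gives pivot columns f,α; rank = 2
3 vars − rank 2 = 1 Π group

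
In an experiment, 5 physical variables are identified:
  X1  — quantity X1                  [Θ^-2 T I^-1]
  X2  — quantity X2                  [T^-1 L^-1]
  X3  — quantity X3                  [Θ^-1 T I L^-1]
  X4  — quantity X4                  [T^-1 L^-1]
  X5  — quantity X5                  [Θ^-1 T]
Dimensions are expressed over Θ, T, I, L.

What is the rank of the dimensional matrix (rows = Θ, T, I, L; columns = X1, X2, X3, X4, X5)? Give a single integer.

Dimensional matrix (Θ×T×I×L by X1×X2×X3×X4×X5):
  Θ: [-2  0 -1  0 -1]
  T: [ 1 -1  1 -1  1]
  I: [-1  0  1  0  0]
  L: [ 0 -1 -1 -1  0]
Echelon form has 3 nonzero rows (pivots: X1,X2,X3)

3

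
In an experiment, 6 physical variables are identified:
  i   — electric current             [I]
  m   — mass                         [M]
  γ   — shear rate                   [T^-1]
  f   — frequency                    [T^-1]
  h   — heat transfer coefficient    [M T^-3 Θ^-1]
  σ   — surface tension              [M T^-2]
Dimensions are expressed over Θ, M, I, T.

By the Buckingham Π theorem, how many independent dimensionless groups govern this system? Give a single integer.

Exponent matrix [Θ,M,I,T] × [i,m,γ,f,h,σ]:
  Θ: [ 0  0  0  0 -1  0]
  M: [ 0  1  0  0  1  1]
  I: [ 1  0  0  0  0  0]
  T: [ 0  0 -1 -1 -3 -2]
Row reduction gives pivot columns i,m,γ,h; rank = 4
n=6, r=4 ⇒ 2 dimensionless groups

2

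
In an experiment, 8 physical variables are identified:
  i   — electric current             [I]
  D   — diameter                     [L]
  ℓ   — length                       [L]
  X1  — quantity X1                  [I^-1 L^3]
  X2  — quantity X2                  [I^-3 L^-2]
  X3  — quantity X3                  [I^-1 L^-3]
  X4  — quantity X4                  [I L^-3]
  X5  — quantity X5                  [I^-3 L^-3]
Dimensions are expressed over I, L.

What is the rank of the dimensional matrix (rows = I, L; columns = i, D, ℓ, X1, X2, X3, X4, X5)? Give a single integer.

2

Exponent matrix [I,L] × [i,D,ℓ,X1,X2,X3,X4,X5]:
  I: [ 1  0  0 -1 -3 -1  1 -3]
  L: [ 0  1  1  3 -2 -3 -3 -3]
Row reduction gives pivot columns i,D; rank = 2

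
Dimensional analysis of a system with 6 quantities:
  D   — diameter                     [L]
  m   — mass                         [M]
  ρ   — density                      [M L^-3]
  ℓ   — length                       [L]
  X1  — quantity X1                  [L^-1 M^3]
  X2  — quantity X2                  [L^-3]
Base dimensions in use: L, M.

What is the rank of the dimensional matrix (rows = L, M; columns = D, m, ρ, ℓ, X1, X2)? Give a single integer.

2

Dimensional matrix (L×M by D×m×ρ×ℓ×X1×X2):
  L: [ 1  0 -3  1 -1 -3]
  M: [ 0  1  1  0  3  0]
RREF → pivots at {D,m} ⇒ r = 2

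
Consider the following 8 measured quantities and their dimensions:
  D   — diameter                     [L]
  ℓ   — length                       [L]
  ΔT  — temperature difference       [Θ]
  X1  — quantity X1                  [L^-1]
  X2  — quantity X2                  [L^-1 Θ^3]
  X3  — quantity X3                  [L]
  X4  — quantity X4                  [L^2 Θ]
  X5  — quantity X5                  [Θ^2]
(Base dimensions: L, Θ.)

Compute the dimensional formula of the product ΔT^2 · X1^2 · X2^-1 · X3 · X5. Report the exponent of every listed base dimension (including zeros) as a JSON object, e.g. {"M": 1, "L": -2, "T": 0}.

Exponent matrix [L,Θ] × [D,ℓ,ΔT,X1,X2,X3,X4,X5]:
  L: [ 1  1  0 -1 -1  1  2  0]
  Θ: [ 0  0  1  0  3  0  1  2]
  [L]: (2)·0+(2)·-1+(-1)·-1+(1)·1+(1)·0 = 0
  [Θ]: (2)·1+(2)·0+(-1)·3+(1)·0+(1)·2 = 1
⇒ Θ

{"L": 0, "Θ": 1}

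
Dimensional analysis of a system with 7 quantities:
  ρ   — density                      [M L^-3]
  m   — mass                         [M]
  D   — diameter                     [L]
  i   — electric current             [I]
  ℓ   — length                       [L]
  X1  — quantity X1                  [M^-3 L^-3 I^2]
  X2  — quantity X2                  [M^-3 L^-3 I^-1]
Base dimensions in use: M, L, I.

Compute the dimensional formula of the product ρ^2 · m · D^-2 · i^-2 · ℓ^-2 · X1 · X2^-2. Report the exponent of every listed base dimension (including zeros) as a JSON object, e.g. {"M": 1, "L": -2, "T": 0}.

Dimensional matrix (M×L×I by ρ×m×D×i×ℓ×X1×X2):
  M: [ 1  1  0  0  0 -3 -3]
  L: [-3  0  1  0  1 -3 -3]
  I: [ 0  0  0  1  0  2 -1]
  [M]: (2)·1+(1)·1+(-2)·0+(-2)·0+(-2)·0+(1)·-3+(-2)·-3 = 6
  [L]: (2)·-3+(1)·0+(-2)·1+(-2)·0+(-2)·1+(1)·-3+(-2)·-3 = -7
  [I]: (2)·0+(1)·0+(-2)·0+(-2)·1+(-2)·0+(1)·2+(-2)·-1 = 2
⇒ M^6 L^-7 I^2

{"M": 6, "L": -7, "I": 2}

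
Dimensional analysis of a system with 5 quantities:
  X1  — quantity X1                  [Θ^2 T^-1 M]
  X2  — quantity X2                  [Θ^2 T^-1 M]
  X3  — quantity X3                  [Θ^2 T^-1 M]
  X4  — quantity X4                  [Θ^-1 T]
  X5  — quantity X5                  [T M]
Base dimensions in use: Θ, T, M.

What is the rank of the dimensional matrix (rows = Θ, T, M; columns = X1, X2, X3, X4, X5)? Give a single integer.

Write exponents as rows Θ,T,M / cols X1,X2,X3,X4,X5:
  Θ: [ 2  2  2 -1  0]
  T: [-1 -1 -1  1  1]
  M: [ 1  1  1  0  1]
Echelon form has 2 nonzero rows (pivots: X1,X4)

2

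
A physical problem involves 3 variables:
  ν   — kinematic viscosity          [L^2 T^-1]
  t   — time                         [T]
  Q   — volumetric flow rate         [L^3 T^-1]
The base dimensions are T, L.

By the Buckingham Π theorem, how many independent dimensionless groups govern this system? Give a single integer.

1

Write exponents as rows T,L / cols ν,t,Q:
  T: [-1  1 -1]
  L: [ 2  0  3]
RREF → pivots at {ν,t} ⇒ r = 2
3 vars − rank 2 = 1 Π group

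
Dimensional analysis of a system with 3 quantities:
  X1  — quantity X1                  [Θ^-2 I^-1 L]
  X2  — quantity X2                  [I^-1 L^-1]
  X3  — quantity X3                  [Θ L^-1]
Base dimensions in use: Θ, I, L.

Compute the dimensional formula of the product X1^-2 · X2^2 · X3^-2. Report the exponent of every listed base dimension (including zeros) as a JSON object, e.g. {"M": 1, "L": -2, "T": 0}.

{"Θ": 2, "I": 0, "L": -2}

Exponent matrix [Θ,I,L] × [X1,X2,X3]:
  Θ: [-2  0  1]
  I: [-1 -1  0]
  L: [ 1 -1 -1]
  [Θ]: (-2)·-2+(2)·0+(-2)·1 = 2
  [I]: (-2)·-1+(2)·-1+(-2)·0 = 0
  [L]: (-2)·1+(2)·-1+(-2)·-1 = -2
⇒ Θ^2 L^-2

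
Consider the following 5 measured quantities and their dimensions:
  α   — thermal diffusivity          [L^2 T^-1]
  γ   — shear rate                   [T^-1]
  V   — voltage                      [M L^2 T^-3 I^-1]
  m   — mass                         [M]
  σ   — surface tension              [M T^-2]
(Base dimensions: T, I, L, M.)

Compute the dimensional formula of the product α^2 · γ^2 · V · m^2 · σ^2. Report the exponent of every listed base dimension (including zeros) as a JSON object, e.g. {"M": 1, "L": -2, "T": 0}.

{"T": -11, "I": -1, "L": 6, "M": 5}

Exponent matrix [T,I,L,M] × [α,γ,V,m,σ]:
  T: [-1 -1 -3  0 -2]
  I: [ 0  0 -1  0  0]
  L: [ 2  0  2  0  0]
  M: [ 0  0  1  1  1]
  [T]: (2)·-1+(2)·-1+(1)·-3+(2)·0+(2)·-2 = -11
  [I]: (2)·0+(2)·0+(1)·-1+(2)·0+(2)·0 = -1
  [L]: (2)·2+(2)·0+(1)·2+(2)·0+(2)·0 = 6
  [M]: (2)·0+(2)·0+(1)·1+(2)·1+(2)·1 = 5
⇒ T^-11 I^-1 L^6 M^5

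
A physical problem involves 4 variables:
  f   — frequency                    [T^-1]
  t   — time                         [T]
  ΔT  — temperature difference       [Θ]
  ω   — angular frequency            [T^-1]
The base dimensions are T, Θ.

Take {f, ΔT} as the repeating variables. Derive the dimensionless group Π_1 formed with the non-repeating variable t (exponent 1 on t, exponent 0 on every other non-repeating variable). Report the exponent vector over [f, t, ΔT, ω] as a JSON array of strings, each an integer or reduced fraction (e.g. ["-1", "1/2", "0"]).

Exponent matrix [T,Θ] × [f,t,ΔT,ω]:
  T: [-1  1  0 -1]
  Θ: [ 0  0  1  0]
RREF → pivots at {f,ΔT} ⇒ r = 2
Repeat: f,ΔT; free: t,ω
RREF:
  r0: [   1   -1    0    1]
  r1: [   0    0    1    0]
Fix exponent of t at 1, ω at 0; solve each RREF row for its pivot's exponent:
  r0: exp(f) + (-1)·1 = 0 ⇒ exp(f) = 1
  r1: exp(ΔT) + (0)·1 = 0 ⇒ exp(ΔT) = 0
Π_1 = f · t

["1", "1", "0", "0"]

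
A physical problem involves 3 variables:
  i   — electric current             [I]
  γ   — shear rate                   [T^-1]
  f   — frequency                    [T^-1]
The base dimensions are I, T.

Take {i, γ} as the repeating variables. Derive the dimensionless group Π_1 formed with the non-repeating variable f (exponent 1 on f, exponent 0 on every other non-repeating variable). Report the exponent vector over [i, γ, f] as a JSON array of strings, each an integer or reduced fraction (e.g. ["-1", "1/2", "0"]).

Write exponents as rows I,T / cols i,γ,f:
  I: [ 1  0  0]
  T: [ 0 -1 -1]
Echelon form has 2 nonzero rows (pivots: i,γ)
Repeat: i,γ; free: f
RREF:
  r0: [   1    0    0]
  r1: [   0    1    1]
Fix exponent of f at 1; solve each RREF row for its pivot's exponent:
  r0: exp(i) + (0)·1 = 0 ⇒ exp(i) = 0
  r1: exp(γ) + (1)·1 = 0 ⇒ exp(γ) = -1
Π_1 = γ^-1 · f

["0", "-1", "1"]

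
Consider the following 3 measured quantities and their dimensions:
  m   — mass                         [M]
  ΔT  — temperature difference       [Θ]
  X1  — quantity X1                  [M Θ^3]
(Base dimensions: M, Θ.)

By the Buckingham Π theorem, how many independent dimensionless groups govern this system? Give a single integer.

1

Write exponents as rows M,Θ / cols m,ΔT,X1:
  M: [ 1  0  1]
  Θ: [ 0  1  3]
Row reduction gives pivot columns m,ΔT; rank = 2
Π count = n − r = 3 − 2 = 1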